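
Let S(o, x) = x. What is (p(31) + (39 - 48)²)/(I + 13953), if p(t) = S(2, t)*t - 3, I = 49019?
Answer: 1039/62972 ≈ 0.016499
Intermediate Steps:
p(t) = -3 + t² (p(t) = t*t - 3 = t² - 3 = -3 + t²)
(p(31) + (39 - 48)²)/(I + 13953) = ((-3 + 31²) + (39 - 48)²)/(49019 + 13953) = ((-3 + 961) + (-9)²)/62972 = (958 + 81)*(1/62972) = 1039*(1/62972) = 1039/62972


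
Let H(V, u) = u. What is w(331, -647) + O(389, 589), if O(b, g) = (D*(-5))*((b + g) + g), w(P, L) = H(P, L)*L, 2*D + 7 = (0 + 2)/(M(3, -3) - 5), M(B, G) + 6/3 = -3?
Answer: 446815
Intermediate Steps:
M(B, G) = -5 (M(B, G) = -2 - 3 = -5)
D = -18/5 (D = -7/2 + ((0 + 2)/(-5 - 5))/2 = -7/2 + (2/(-10))/2 = -7/2 + (2*(-1/10))/2 = -7/2 + (1/2)*(-1/5) = -7/2 - 1/10 = -18/5 ≈ -3.6000)
w(P, L) = L**2 (w(P, L) = L*L = L**2)
O(b, g) = 18*b + 36*g (O(b, g) = (-18/5*(-5))*((b + g) + g) = 18*(b + 2*g) = 18*b + 36*g)
w(331, -647) + O(389, 589) = (-647)**2 + (18*389 + 36*589) = 418609 + (7002 + 21204) = 418609 + 28206 = 446815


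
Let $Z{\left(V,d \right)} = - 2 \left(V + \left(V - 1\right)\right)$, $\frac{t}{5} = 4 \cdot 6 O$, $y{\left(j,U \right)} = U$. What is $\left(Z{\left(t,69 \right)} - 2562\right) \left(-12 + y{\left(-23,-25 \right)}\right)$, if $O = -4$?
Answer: $23680$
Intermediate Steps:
$t = -480$ ($t = 5 \cdot 4 \cdot 6 \left(-4\right) = 5 \cdot 24 \left(-4\right) = 5 \left(-96\right) = -480$)
$Z{\left(V,d \right)} = 2 - 4 V$ ($Z{\left(V,d \right)} = - 2 \left(V + \left(-1 + V\right)\right) = - 2 \left(-1 + 2 V\right) = 2 - 4 V$)
$\left(Z{\left(t,69 \right)} - 2562\right) \left(-12 + y{\left(-23,-25 \right)}\right) = \left(\left(2 - -1920\right) - 2562\right) \left(-12 - 25\right) = \left(\left(2 + 1920\right) - 2562\right) \left(-37\right) = \left(1922 - 2562\right) \left(-37\right) = \left(-640\right) \left(-37\right) = 23680$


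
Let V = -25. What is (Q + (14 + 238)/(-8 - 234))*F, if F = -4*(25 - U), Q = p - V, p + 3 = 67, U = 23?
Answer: -85144/121 ≈ -703.67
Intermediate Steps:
p = 64 (p = -3 + 67 = 64)
Q = 89 (Q = 64 - 1*(-25) = 64 + 25 = 89)
F = -8 (F = -4*(25 - 1*23) = -4*(25 - 23) = -4*2 = -8)
(Q + (14 + 238)/(-8 - 234))*F = (89 + (14 + 238)/(-8 - 234))*(-8) = (89 + 252/(-242))*(-8) = (89 + 252*(-1/242))*(-8) = (89 - 126/121)*(-8) = (10643/121)*(-8) = -85144/121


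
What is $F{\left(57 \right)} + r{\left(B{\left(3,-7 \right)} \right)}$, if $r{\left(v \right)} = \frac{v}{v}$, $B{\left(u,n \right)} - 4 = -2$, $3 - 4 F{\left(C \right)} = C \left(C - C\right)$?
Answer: $\frac{7}{4} \approx 1.75$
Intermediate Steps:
$F{\left(C \right)} = \frac{3}{4}$ ($F{\left(C \right)} = \frac{3}{4} - \frac{C \left(C - C\right)}{4} = \frac{3}{4} - \frac{C 0}{4} = \frac{3}{4} - 0 = \frac{3}{4} + 0 = \frac{3}{4}$)
$B{\left(u,n \right)} = 2$ ($B{\left(u,n \right)} = 4 - 2 = 2$)
$r{\left(v \right)} = 1$
$F{\left(57 \right)} + r{\left(B{\left(3,-7 \right)} \right)} = \frac{3}{4} + 1 = \frac{7}{4}$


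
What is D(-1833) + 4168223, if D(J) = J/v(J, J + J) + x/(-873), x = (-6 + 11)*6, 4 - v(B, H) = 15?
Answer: 13343015116/3201 ≈ 4.1684e+6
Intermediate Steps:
v(B, H) = -11 (v(B, H) = 4 - 1*15 = 4 - 15 = -11)
x = 30 (x = 5*6 = 30)
D(J) = -10/291 - J/11 (D(J) = J/(-11) + 30/(-873) = J*(-1/11) + 30*(-1/873) = -J/11 - 10/291 = -10/291 - J/11)
D(-1833) + 4168223 = (-10/291 - 1/11*(-1833)) + 4168223 = (-10/291 + 1833/11) + 4168223 = 533293/3201 + 4168223 = 13343015116/3201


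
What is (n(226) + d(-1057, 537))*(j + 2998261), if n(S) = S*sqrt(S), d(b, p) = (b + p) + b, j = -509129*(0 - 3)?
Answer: -7136946896 + 1022796448*sqrt(226) ≈ 8.2391e+9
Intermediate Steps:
j = 1527387 (j = -509129*(-3) = 1527387)
d(b, p) = p + 2*b
n(S) = S**(3/2)
(n(226) + d(-1057, 537))*(j + 2998261) = (226**(3/2) + (537 + 2*(-1057)))*(1527387 + 2998261) = (226*sqrt(226) + (537 - 2114))*4525648 = (226*sqrt(226) - 1577)*4525648 = (-1577 + 226*sqrt(226))*4525648 = -7136946896 + 1022796448*sqrt(226)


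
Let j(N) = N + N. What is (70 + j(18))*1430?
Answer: 151580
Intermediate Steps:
j(N) = 2*N
(70 + j(18))*1430 = (70 + 2*18)*1430 = (70 + 36)*1430 = 106*1430 = 151580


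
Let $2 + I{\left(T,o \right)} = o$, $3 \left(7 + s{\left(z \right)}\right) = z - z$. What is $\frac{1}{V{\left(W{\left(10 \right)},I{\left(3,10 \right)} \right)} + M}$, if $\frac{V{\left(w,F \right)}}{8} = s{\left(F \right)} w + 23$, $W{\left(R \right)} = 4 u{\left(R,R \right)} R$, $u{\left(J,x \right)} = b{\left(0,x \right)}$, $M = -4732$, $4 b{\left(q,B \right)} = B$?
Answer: $- \frac{1}{10148} \approx -9.8542 \cdot 10^{-5}$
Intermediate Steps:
$b{\left(q,B \right)} = \frac{B}{4}$
$s{\left(z \right)} = -7$ ($s{\left(z \right)} = -7 + \frac{z - z}{3} = -7 + \frac{1}{3} \cdot 0 = -7 + 0 = -7$)
$u{\left(J,x \right)} = \frac{x}{4}$
$W{\left(R \right)} = R^{2}$ ($W{\left(R \right)} = 4 \frac{R}{4} R = R R = R^{2}$)
$I{\left(T,o \right)} = -2 + o$
$V{\left(w,F \right)} = 184 - 56 w$ ($V{\left(w,F \right)} = 8 \left(- 7 w + 23\right) = 8 \left(23 - 7 w\right) = 184 - 56 w$)
$\frac{1}{V{\left(W{\left(10 \right)},I{\left(3,10 \right)} \right)} + M} = \frac{1}{\left(184 - 56 \cdot 10^{2}\right) - 4732} = \frac{1}{\left(184 - 5600\right) - 4732} = \frac{1}{-5416 - 4732} = \frac{1}{-10148} = - \frac{1}{10148}$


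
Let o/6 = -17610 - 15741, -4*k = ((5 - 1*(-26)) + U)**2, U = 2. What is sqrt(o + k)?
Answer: 3*I*sqrt(89057)/2 ≈ 447.64*I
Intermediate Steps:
k = -1089/4 (k = -((5 - 1*(-26)) + 2)**2/4 = -((5 + 26) + 2)**2/4 = -(31 + 2)**2/4 = -1/4*33**2 = -1/4*1089 = -1089/4 ≈ -272.25)
o = -200106 (o = 6*(-17610 - 15741) = 6*(-33351) = -200106)
sqrt(o + k) = sqrt(-200106 - 1089/4) = sqrt(-801513/4) = 3*I*sqrt(89057)/2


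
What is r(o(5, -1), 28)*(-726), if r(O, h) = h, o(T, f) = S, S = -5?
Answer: -20328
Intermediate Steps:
o(T, f) = -5
r(o(5, -1), 28)*(-726) = 28*(-726) = -20328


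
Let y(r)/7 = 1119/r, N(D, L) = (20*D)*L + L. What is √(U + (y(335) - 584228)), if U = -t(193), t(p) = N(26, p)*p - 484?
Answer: 3*I*√249269800930/335 ≈ 4471.1*I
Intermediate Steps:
N(D, L) = L + 20*D*L (N(D, L) = 20*D*L + L = L + 20*D*L)
t(p) = -484 + 521*p² (t(p) = (p*(1 + 20*26))*p - 484 = (p*(1 + 520))*p - 484 = (p*521)*p - 484 = (521*p)*p - 484 = 521*p² - 484 = -484 + 521*p²)
y(r) = 7833/r (y(r) = 7*(1119/r) = 7833/r)
U = -19406245 (U = -(-484 + 521*193²) = -(-484 + 521*37249) = -(-484 + 19406729) = -1*19406245 = -19406245)
√(U + (y(335) - 584228)) = √(-19406245 + (7833/335 - 584228)) = √(-19406245 - 195708547/335) = √(-6696800622/335) = 3*I*√249269800930/335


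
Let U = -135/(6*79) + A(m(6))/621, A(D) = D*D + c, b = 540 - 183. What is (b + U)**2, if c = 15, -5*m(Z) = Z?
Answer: 85082951675012041/668551522500 ≈ 1.2726e+5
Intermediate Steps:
m(Z) = -Z/5
b = 357
A(D) = 15 + D**2 (A(D) = D*D + 15 = D**2 + 15 = 15 + D**2)
U = -211229/817650 (U = -135/(6*79) + (15 + (-1/5*6)**2)/621 = -135/474 + (15 + (-6/5)**2)*(1/621) = -135*1/474 + (15 + 36/25)*(1/621) = -45/158 + (411/25)*(1/621) = -45/158 + 137/5175 = -211229/817650 ≈ -0.25834)
(b + U)**2 = (357 - 211229/817650)**2 = (291689821/817650)**2 = 85082951675012041/668551522500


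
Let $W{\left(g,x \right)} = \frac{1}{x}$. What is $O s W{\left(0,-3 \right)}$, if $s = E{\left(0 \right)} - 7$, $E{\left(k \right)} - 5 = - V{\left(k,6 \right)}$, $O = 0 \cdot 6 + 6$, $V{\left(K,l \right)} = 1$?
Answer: $6$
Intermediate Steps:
$O = 6$ ($O = 0 + 6 = 6$)
$E{\left(k \right)} = 4$ ($E{\left(k \right)} = 5 - 1 = 4$)
$s = -3$ ($s = 4 - 7 = -3$)
$O s W{\left(0,-3 \right)} = \frac{6 \left(-3\right)}{-3} = \left(-18\right) \left(- \frac{1}{3}\right) = 6$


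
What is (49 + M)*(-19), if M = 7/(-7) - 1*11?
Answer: -703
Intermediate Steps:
M = -12 (M = 7*(-⅐) - 11 = -1 - 11 = -12)
(49 + M)*(-19) = (49 - 12)*(-19) = 37*(-19) = -703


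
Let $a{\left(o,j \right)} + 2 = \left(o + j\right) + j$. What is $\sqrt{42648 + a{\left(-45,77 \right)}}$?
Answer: $\sqrt{42755} \approx 206.77$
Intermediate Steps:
$a{\left(o,j \right)} = -2 + o + 2 j$ ($a{\left(o,j \right)} = -2 + \left(\left(o + j\right) + j\right) = -2 + \left(\left(j + o\right) + j\right) = -2 + \left(o + 2 j\right) = -2 + o + 2 j$)
$\sqrt{42648 + a{\left(-45,77 \right)}} = \sqrt{42648 - -107} = \sqrt{42648 + 107} = \sqrt{42755}$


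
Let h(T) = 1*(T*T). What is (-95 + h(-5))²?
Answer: 4900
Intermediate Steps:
h(T) = T² (h(T) = 1*T² = T²)
(-95 + h(-5))² = (-95 + (-5)²)² = (-95 + 25)² = (-70)² = 4900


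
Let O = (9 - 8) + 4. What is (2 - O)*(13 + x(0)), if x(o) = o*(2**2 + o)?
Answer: -39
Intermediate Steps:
O = 5 (O = 1 + 4 = 5)
x(o) = o*(4 + o)
(2 - O)*(13 + x(0)) = (2 - 1*5)*(13 + 0*(4 + 0)) = (2 - 5)*(13 + 0*4) = -3*(13 + 0) = -3*13 = -39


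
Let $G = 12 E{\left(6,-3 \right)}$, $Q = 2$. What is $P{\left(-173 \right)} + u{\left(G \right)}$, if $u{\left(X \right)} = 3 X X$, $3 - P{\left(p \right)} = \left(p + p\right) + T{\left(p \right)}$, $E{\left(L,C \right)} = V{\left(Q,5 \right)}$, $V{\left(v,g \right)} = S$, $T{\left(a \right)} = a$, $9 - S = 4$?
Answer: $11322$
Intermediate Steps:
$S = 5$ ($S = 9 - 4 = 5$)
$V{\left(v,g \right)} = 5$
$E{\left(L,C \right)} = 5$
$P{\left(p \right)} = 3 - 3 p$ ($P{\left(p \right)} = 3 - \left(\left(p + p\right) + p\right) = 3 - \left(2 p + p\right) = 3 - 3 p$)
$G = 60$ ($G = 12 \cdot 5 = 60$)
$u{\left(X \right)} = 3 X^{2}$
$P{\left(-173 \right)} + u{\left(G \right)} = \left(3 - -519\right) + 3 \cdot 60^{2} = \left(3 + 519\right) + 3 \cdot 3600 = 522 + 10800 = 11322$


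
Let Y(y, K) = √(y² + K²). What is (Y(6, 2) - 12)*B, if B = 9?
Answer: -108 + 18*√10 ≈ -51.079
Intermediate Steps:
Y(y, K) = √(K² + y²)
(Y(6, 2) - 12)*B = (√(2² + 6²) - 12)*9 = (√(4 + 36) - 12)*9 = (√40 - 12)*9 = (2*√10 - 12)*9 = (-12 + 2*√10)*9 = -108 + 18*√10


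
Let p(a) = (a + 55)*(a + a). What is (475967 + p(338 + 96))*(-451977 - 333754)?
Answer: -707487121289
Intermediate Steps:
p(a) = 2*a*(55 + a) (p(a) = (55 + a)*(2*a) = 2*a*(55 + a))
(475967 + p(338 + 96))*(-451977 - 333754) = (475967 + 2*(338 + 96)*(55 + (338 + 96)))*(-451977 - 333754) = (475967 + 2*434*(55 + 434))*(-785731) = (475967 + 2*434*489)*(-785731) = (475967 + 424452)*(-785731) = 900419*(-785731) = -707487121289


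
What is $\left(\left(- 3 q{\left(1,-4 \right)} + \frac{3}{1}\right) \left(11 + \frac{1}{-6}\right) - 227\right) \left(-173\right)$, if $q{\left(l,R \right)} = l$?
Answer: $39271$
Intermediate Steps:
$\left(\left(- 3 q{\left(1,-4 \right)} + \frac{3}{1}\right) \left(11 + \frac{1}{-6}\right) - 227\right) \left(-173\right) = \left(\left(\left(-3\right) 1 + \frac{3}{1}\right) \left(11 + \frac{1}{-6}\right) - 227\right) \left(-173\right) = \left(\left(-3 + 3 \cdot 1\right) \left(11 - \frac{1}{6}\right) - 227\right) \left(-173\right) = \left(\left(-3 + 3\right) \frac{65}{6} - 227\right) \left(-173\right) = \left(0 \cdot \frac{65}{6} - 227\right) \left(-173\right) = \left(0 - 227\right) \left(-173\right) = \left(-227\right) \left(-173\right) = 39271$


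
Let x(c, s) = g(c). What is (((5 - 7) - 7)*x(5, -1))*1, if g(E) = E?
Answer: -45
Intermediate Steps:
x(c, s) = c
(((5 - 7) - 7)*x(5, -1))*1 = (((5 - 7) - 7)*5)*1 = ((-2 - 7)*5)*1 = -9*5*1 = -45*1 = -45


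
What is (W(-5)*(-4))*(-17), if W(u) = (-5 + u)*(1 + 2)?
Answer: -2040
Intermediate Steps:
W(u) = -15 + 3*u (W(u) = (-5 + u)*3 = -15 + 3*u)
(W(-5)*(-4))*(-17) = ((-15 + 3*(-5))*(-4))*(-17) = ((-15 - 15)*(-4))*(-17) = -30*(-4)*(-17) = 120*(-17) = -2040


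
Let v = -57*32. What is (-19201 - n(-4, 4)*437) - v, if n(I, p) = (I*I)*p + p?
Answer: -47093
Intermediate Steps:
n(I, p) = p + p*I² (n(I, p) = I²*p + p = p*I² + p = p + p*I²)
v = -1824
(-19201 - n(-4, 4)*437) - v = (-19201 - 4*(1 + (-4)²)*437) - 1*(-1824) = (-19201 - 4*(1 + 16)*437) + 1824 = (-19201 - 4*17*437) + 1824 = (-19201 - 68*437) + 1824 = (-19201 - 1*29716) + 1824 = (-19201 - 29716) + 1824 = -48917 + 1824 = -47093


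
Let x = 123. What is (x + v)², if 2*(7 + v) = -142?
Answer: 2025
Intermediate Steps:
v = -78 (v = -7 + (½)*(-142) = -7 - 71 = -78)
(x + v)² = (123 - 78)² = 45² = 2025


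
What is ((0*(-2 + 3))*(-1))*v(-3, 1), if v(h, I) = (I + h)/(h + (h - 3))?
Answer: 0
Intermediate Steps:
v(h, I) = (I + h)/(-3 + 2*h) (v(h, I) = (I + h)/(h + (-3 + h)) = (I + h)/(-3 + 2*h))
((0*(-2 + 3))*(-1))*v(-3, 1) = ((0*(-2 + 3))*(-1))*((1 - 3)/(-3 + 2*(-3))) = ((0*1)*(-1))*(-2/(-3 - 6)) = (0*(-1))*(-2/(-9)) = 0*(-⅑*(-2)) = 0*(2/9) = 0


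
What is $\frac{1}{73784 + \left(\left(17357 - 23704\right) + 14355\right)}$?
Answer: $\frac{1}{81792} \approx 1.2226 \cdot 10^{-5}$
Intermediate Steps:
$\frac{1}{73784 + \left(\left(17357 - 23704\right) + 14355\right)} = \frac{1}{73784 + \left(-6347 + 14355\right)} = \frac{1}{73784 + 8008} = \frac{1}{81792}$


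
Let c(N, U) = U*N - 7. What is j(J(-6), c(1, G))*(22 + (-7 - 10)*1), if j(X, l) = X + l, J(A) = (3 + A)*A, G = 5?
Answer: 80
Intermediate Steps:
J(A) = A*(3 + A)
c(N, U) = -7 + N*U (c(N, U) = N*U - 7 = -7 + N*U)
j(J(-6), c(1, G))*(22 + (-7 - 10)*1) = (-6*(3 - 6) + (-7 + 1*5))*(22 + (-7 - 10)*1) = (-6*(-3) + (-7 + 5))*(22 - 17*1) = (18 - 2)*(22 - 17) = 16*5 = 80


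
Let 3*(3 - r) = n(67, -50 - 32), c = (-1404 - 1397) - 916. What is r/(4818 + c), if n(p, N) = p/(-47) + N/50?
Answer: 14177/3881025 ≈ 0.0036529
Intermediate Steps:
c = -3717 (c = -2801 - 916 = -3717)
n(p, N) = -p/47 + N/50 (n(p, N) = p*(-1/47) + N*(1/50) = -p/47 + N/50)
r = 14177/3525 (r = 3 - (-1/47*67 + (-50 - 32)/50)/3 = 3 - (-67/47 + (1/50)*(-82))/3 = 3 - (-67/47 - 41/25)/3 = 3 - ⅓*(-3602/1175) = 3 + 3602/3525 = 14177/3525 ≈ 4.0218)
r/(4818 + c) = 14177/(3525*(4818 - 3717)) = (14177/3525)/1101 = (14177/3525)*(1/1101) = 14177/3881025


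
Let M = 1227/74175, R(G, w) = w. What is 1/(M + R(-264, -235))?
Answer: -24725/5809966 ≈ -0.0042556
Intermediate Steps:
M = 409/24725 (M = 1227*(1/74175) = 409/24725 ≈ 0.016542)
1/(M + R(-264, -235)) = 1/(409/24725 - 235) = 1/(-5809966/24725) = -24725/5809966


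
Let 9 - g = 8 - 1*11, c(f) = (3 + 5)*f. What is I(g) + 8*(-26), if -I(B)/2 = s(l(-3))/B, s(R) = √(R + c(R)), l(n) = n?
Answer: -208 - I*√3/2 ≈ -208.0 - 0.86602*I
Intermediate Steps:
c(f) = 8*f
g = 12 (g = 9 - (8 - 1*11) = 9 - (8 - 11) = 9 - 1*(-3) = 9 + 3 = 12)
s(R) = 3*√R (s(R) = √(R + 8*R) = √(9*R) = 3*√R)
I(B) = -6*I*√3/B (I(B) = -2*3*√(-3)/B = -2*3*(I*√3)/B = -2*3*I*√3/B = -6*I*√3/B)
I(g) + 8*(-26) = -6*I*√3/12 + 8*(-26) = -6*I*√3*1/12 - 208 = -I*√3/2 - 208 = -208 - I*√3/2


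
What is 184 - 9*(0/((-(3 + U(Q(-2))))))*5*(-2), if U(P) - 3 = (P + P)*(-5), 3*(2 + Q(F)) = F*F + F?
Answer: 184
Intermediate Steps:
Q(F) = -2 + F/3 + F²/3 (Q(F) = -2 + (F*F + F)/3 = -2 + (F² + F)/3 = -2 + (F + F²)/3 = -2 + (F/3 + F²/3) = -2 + F/3 + F²/3)
U(P) = 3 - 10*P (U(P) = 3 + (P + P)*(-5) = 3 + (2*P)*(-5) = 3 - 10*P)
184 - 9*(0/((-(3 + U(Q(-2))))))*5*(-2) = 184 - 9*(0/((-(3 + (3 - 10*(-2 + (⅓)*(-2) + (⅓)*(-2)²))))))*5*(-2) = 184 - 9*(0/((-(3 + (3 - 10*(-2 - ⅔ + (⅓)*4))))))*5*(-2) = 184 - 9*(0/((-(3 + (3 - 10*(-2 - ⅔ + 4/3))))))*5*(-2) = 184 - 9*(0/((-(3 + (3 - 10*(-4/3))))))*5*(-2) = 184 - 9*(0/((-(3 + (3 + 40/3)))))*5*(-2) = 184 - 9*(0/((-(3 + 49/3))))*5*(-2) = 184 - 9*(0/((-1*58/3)))*5*(-2) = 184 - 9*(0/(-58/3))*5*(-2) = 184 - 9*(0*(-3/58))*5*(-2) = 184 - 9*0*5*(-2) = 184 - 0*(-2) = 184 - 9*0 = 184 + 0 = 184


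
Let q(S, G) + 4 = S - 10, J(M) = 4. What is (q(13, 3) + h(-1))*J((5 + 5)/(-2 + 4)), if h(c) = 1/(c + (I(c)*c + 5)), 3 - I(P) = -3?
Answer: -6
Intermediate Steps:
I(P) = 6 (I(P) = 3 - 1*(-3) = 3 + 3 = 6)
q(S, G) = -14 + S (q(S, G) = -4 + (S - 10) = -4 + (-10 + S) = -14 + S)
h(c) = 1/(5 + 7*c) (h(c) = 1/(c + (6*c + 5)) = 1/(c + (5 + 6*c)) = 1/(5 + 7*c))
(q(13, 3) + h(-1))*J((5 + 5)/(-2 + 4)) = ((-14 + 13) + 1/(5 + 7*(-1)))*4 = (-1 + 1/(5 - 7))*4 = (-1 + 1/(-2))*4 = (-1 - 1/2)*4 = -3/2*4 = -6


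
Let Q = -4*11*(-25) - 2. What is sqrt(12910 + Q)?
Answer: 2*sqrt(3502) ≈ 118.36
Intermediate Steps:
Q = 1098 (Q = -44*(-25) - 2 = 1100 - 2 = 1098)
sqrt(12910 + Q) = sqrt(12910 + 1098) = sqrt(14008) = 2*sqrt(3502)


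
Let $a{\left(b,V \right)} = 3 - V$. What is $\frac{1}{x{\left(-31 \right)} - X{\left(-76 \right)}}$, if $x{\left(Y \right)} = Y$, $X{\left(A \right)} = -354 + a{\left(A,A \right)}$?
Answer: $\frac{1}{244} \approx 0.0040984$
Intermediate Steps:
$X{\left(A \right)} = -351 - A$ ($X{\left(A \right)} = -354 - \left(-3 + A\right) = -351 - A$)
$\frac{1}{x{\left(-31 \right)} - X{\left(-76 \right)}} = \frac{1}{-31 - \left(-351 - -76\right)} = \frac{1}{-31 - \left(-351 + 76\right)} = \frac{1}{-31 - -275} = \frac{1}{-31 + 275} = \frac{1}{244}$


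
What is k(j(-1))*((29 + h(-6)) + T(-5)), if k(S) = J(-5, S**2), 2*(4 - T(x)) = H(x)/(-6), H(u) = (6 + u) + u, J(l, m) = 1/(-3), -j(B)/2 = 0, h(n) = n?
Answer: -80/9 ≈ -8.8889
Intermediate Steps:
j(B) = 0 (j(B) = -2*0 = 0)
J(l, m) = -1/3
H(u) = 6 + 2*u
T(x) = 9/2 + x/6 (T(x) = 4 - (6 + 2*x)/(2*(-6)) = 4 - (6 + 2*x)*(-1)/(2*6) = 4 - (-1 - x/3)/2 = 4 + (1/2 + x/6) = 9/2 + x/6)
k(S) = -1/3
k(j(-1))*((29 + h(-6)) + T(-5)) = -((29 - 6) + (9/2 + (1/6)*(-5)))/3 = -(23 + (9/2 - 5/6))/3 = -(23 + 11/3)/3 = -1/3*80/3 = -80/9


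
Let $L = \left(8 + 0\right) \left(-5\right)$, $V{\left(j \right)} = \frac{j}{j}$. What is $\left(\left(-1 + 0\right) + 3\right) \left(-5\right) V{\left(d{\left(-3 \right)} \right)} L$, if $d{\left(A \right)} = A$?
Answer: $400$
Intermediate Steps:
$V{\left(j \right)} = 1$
$L = -40$ ($L = 8 \left(-5\right) = -40$)
$\left(\left(-1 + 0\right) + 3\right) \left(-5\right) V{\left(d{\left(-3 \right)} \right)} L = \left(\left(-1 + 0\right) + 3\right) \left(-5\right) 1 \left(-40\right) = \left(-1 + 3\right) \left(-5\right) 1 \left(-40\right) = 2 \left(-5\right) 1 \left(-40\right) = \left(-10\right) 1 \left(-40\right) = \left(-10\right) \left(-40\right) = 400$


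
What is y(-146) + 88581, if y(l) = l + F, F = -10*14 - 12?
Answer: 88283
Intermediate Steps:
F = -152 (F = -140 - 12 = -152)
y(l) = -152 + l (y(l) = l - 152 = -152 + l)
y(-146) + 88581 = (-152 - 146) + 88581 = -298 + 88581 = 88283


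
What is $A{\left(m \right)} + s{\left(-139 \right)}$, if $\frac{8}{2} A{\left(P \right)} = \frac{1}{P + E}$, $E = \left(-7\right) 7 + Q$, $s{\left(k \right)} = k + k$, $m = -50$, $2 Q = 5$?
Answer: $- \frac{107309}{386} \approx -278.0$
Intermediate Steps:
$Q = \frac{5}{2}$ ($Q = \frac{1}{2} \cdot 5 = \frac{5}{2} \approx 2.5$)
$s{\left(k \right)} = 2 k$
$E = - \frac{93}{2}$ ($E = \left(-7\right) 7 + \frac{5}{2} = -49 + \frac{5}{2} = - \frac{93}{2} \approx -46.5$)
$A{\left(P \right)} = \frac{1}{4 \left(- \frac{93}{2} + P\right)}$ ($A{\left(P \right)} = \frac{1}{4 \left(P - \frac{93}{2}\right)} = \frac{1}{4 \left(- \frac{93}{2} + P\right)}$)
$A{\left(m \right)} + s{\left(-139 \right)} = \frac{1}{2 \left(-93 + 2 \left(-50\right)\right)} + 2 \left(-139\right) = \frac{1}{2 \left(-93 - 100\right)} - 278 = \frac{1}{2 \left(-193\right)} - 278 = \frac{1}{2} \left(- \frac{1}{193}\right) - 278 = - \frac{1}{386} - 278 = - \frac{107309}{386}$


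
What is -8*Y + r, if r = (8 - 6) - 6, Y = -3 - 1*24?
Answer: 212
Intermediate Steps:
Y = -27 (Y = -3 - 24 = -27)
r = -4 (r = 2 - 6 = -4)
-8*Y + r = -8*(-27) - 4 = 216 - 4 = 212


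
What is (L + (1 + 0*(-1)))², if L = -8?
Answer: 49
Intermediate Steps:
(L + (1 + 0*(-1)))² = (-8 + (1 + 0*(-1)))² = (-8 + (1 + 0))² = (-8 + 1)² = (-7)² = 49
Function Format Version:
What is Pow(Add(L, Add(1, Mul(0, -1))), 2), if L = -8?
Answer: 49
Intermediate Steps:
Pow(Add(L, Add(1, Mul(0, -1))), 2) = Pow(Add(-8, Add(1, Mul(0, -1))), 2) = Pow(Add(-8, Add(1, 0)), 2) = Pow(Add(-8, 1), 2) = Pow(-7, 2) = 49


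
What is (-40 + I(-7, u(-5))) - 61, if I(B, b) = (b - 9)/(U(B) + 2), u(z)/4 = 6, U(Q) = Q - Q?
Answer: -187/2 ≈ -93.500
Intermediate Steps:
U(Q) = 0
u(z) = 24 (u(z) = 4*6 = 24)
I(B, b) = -9/2 + b/2 (I(B, b) = (b - 9)/(0 + 2) = (-9 + b)/2 = (-9 + b)*(½) = -9/2 + b/2)
(-40 + I(-7, u(-5))) - 61 = (-40 + (-9/2 + (½)*24)) - 61 = (-40 + (-9/2 + 12)) - 61 = (-40 + 15/2) - 61 = -65/2 - 61 = -187/2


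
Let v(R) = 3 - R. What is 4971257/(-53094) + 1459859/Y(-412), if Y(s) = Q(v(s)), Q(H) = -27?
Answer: -25881325895/477846 ≈ -54163.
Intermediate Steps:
Y(s) = -27
4971257/(-53094) + 1459859/Y(-412) = 4971257/(-53094) + 1459859/(-27) = 4971257*(-1/53094) + 1459859*(-1/27) = -4971257/53094 - 1459859/27 = -25881325895/477846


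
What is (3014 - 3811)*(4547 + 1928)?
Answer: -5160575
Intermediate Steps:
(3014 - 3811)*(4547 + 1928) = -797*6475 = -5160575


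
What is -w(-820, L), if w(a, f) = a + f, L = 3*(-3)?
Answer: 829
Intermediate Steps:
L = -9
-w(-820, L) = -(-820 - 9) = -1*(-829) = 829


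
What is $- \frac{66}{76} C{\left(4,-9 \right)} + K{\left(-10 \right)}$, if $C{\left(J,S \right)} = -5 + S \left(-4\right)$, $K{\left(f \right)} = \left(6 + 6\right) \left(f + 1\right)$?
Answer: $- \frac{5127}{38} \approx -134.92$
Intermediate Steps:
$K{\left(f \right)} = 12 + 12 f$ ($K{\left(f \right)} = 12 \left(1 + f\right) = 12 + 12 f$)
$C{\left(J,S \right)} = -5 - 4 S$
$- \frac{66}{76} C{\left(4,-9 \right)} + K{\left(-10 \right)} = - \frac{66}{76} \left(-5 - -36\right) + \left(12 + 12 \left(-10\right)\right) = \left(-66\right) \frac{1}{76} \left(-5 + 36\right) + \left(12 - 120\right) = \left(- \frac{33}{38}\right) 31 - 108 = - \frac{1023}{38} - 108 = - \frac{5127}{38}$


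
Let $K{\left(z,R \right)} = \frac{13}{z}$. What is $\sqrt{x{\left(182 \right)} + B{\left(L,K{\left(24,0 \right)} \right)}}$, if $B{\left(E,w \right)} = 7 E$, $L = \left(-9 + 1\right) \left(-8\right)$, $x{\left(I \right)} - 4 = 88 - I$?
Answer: $\sqrt{358} \approx 18.921$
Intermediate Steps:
$x{\left(I \right)} = 92 - I$ ($x{\left(I \right)} = 4 - \left(-88 + I\right) = 92 - I$)
$L = 64$ ($L = \left(-8\right) \left(-8\right) = 64$)
$\sqrt{x{\left(182 \right)} + B{\left(L,K{\left(24,0 \right)} \right)}} = \sqrt{\left(92 - 182\right) + 7 \cdot 64} = \sqrt{\left(92 - 182\right) + 448} = \sqrt{-90 + 448} = \sqrt{358}$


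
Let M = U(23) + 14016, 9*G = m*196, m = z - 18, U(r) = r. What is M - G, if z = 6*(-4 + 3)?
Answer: 43685/3 ≈ 14562.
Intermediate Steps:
z = -6 (z = 6*(-1) = -6)
m = -24 (m = -6 - 18 = -24)
G = -1568/3 (G = (-24*196)/9 = (1/9)*(-4704) = -1568/3 ≈ -522.67)
M = 14039 (M = 23 + 14016 = 14039)
M - G = 14039 - 1*(-1568/3) = 14039 + 1568/3 = 43685/3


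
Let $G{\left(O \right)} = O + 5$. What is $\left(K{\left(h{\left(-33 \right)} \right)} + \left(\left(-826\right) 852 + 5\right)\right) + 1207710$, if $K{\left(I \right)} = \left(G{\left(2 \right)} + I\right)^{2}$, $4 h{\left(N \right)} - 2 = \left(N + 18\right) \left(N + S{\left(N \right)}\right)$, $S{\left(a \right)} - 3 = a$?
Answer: $\frac{9014033}{16} \approx 5.6338 \cdot 10^{5}$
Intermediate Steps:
$S{\left(a \right)} = 3 + a$
$G{\left(O \right)} = 5 + O$
$h{\left(N \right)} = \frac{1}{2} + \frac{\left(3 + 2 N\right) \left(18 + N\right)}{4}$ ($h{\left(N \right)} = \frac{1}{2} + \frac{\left(N + 18\right) \left(N + \left(3 + N\right)\right)}{4} = \frac{1}{2} + \frac{\left(18 + N\right) \left(3 + 2 N\right)}{4} = \frac{1}{2} + \frac{\left(3 + 2 N\right) \left(18 + N\right)}{4}$)
$K{\left(I \right)} = \left(7 + I\right)^{2}$ ($K{\left(I \right)} = \left(\left(5 + 2\right) + I\right)^{2} = \left(7 + I\right)^{2}$)
$\left(K{\left(h{\left(-33 \right)} \right)} + \left(\left(-826\right) 852 + 5\right)\right) + 1207710 = \left(\left(7 + \left(14 + \frac{\left(-33\right)^{2}}{2} + \frac{39}{4} \left(-33\right)\right)\right)^{2} + \left(\left(-826\right) 852 + 5\right)\right) + 1207710 = \left(\left(7 + \left(14 + \frac{1}{2} \cdot 1089 - \frac{1287}{4}\right)\right)^{2} + \left(-703752 + 5\right)\right) + 1207710 = \left(\left(7 + \left(14 + \frac{1089}{2} - \frac{1287}{4}\right)\right)^{2} - 703747\right) + 1207710 = \left(\left(7 + \frac{947}{4}\right)^{2} - 703747\right) + 1207710 = \left(\left(\frac{975}{4}\right)^{2} - 703747\right) + 1207710 = \left(\frac{950625}{16} - 703747\right) + 1207710 = - \frac{10309327}{16} + 1207710 = \frac{9014033}{16}$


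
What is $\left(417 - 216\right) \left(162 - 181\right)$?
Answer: $-3819$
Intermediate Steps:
$\left(417 - 216\right) \left(162 - 181\right) = 201 \left(162 - 181\right) = 201 \left(-19\right) = -3819$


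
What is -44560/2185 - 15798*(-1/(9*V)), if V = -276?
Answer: -210443/7866 ≈ -26.753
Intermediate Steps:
-44560/2185 - 15798*(-1/(9*V)) = -44560/2185 - 15798/((-276*(-9))) = -44560*1/2185 - 15798/2484 = -8912/437 - 15798*1/2484 = -8912/437 - 2633/414 = -210443/7866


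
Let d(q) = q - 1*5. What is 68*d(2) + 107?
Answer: -97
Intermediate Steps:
d(q) = -5 + q (d(q) = q - 5 = -5 + q)
68*d(2) + 107 = 68*(-5 + 2) + 107 = 68*(-3) + 107 = -204 + 107 = -97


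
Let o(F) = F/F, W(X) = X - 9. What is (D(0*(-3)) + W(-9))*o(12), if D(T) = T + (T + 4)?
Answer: -14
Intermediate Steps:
W(X) = -9 + X
o(F) = 1
D(T) = 4 + 2*T (D(T) = T + (4 + T) = 4 + 2*T)
(D(0*(-3)) + W(-9))*o(12) = ((4 + 2*(0*(-3))) + (-9 - 9))*1 = ((4 + 2*0) - 18)*1 = ((4 + 0) - 18)*1 = (4 - 18)*1 = -14*1 = -14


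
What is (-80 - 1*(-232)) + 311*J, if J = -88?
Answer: -27216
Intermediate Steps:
(-80 - 1*(-232)) + 311*J = (-80 - 1*(-232)) + 311*(-88) = (-80 + 232) - 27368 = 152 - 27368 = -27216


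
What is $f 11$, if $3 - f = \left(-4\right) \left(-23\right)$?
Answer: $-979$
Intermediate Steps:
$f = -89$ ($f = 3 - \left(-4\right) \left(-23\right) = 3 - 92 = -89$)
$f 11 = \left(-89\right) 11 = -979$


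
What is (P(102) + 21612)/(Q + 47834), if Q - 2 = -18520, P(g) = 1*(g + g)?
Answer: 1818/2443 ≈ 0.74417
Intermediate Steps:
P(g) = 2*g (P(g) = 1*(2*g) = 2*g)
Q = -18518 (Q = 2 - 18520 = -18518)
(P(102) + 21612)/(Q + 47834) = (2*102 + 21612)/(-18518 + 47834) = (204 + 21612)/29316 = 21816*(1/29316) = 1818/2443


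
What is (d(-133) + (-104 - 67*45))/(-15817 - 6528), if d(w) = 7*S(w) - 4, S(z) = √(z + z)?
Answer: 3123/22345 - 7*I*√266/22345 ≈ 0.13976 - 0.0051093*I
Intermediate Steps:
S(z) = √2*√z (S(z) = √(2*z) = √2*√z)
d(w) = -4 + 7*√2*√w (d(w) = 7*(√2*√w) - 4 = 7*√2*√w - 4 = -4 + 7*√2*√w)
(d(-133) + (-104 - 67*45))/(-15817 - 6528) = ((-4 + 7*√2*√(-133)) + (-104 - 67*45))/(-15817 - 6528) = ((-4 + 7*√2*(I*√133)) + (-104 - 3015))/(-22345) = ((-4 + 7*I*√266) - 3119)*(-1/22345) = (-3123 + 7*I*√266)*(-1/22345) = 3123/22345 - 7*I*√266/22345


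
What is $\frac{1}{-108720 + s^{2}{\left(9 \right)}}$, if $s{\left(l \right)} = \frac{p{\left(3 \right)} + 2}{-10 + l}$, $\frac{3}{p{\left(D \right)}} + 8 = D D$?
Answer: $- \frac{1}{108695} \approx -9.2001 \cdot 10^{-6}$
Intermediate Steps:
$p{\left(D \right)} = \frac{3}{-8 + D^{2}}$ ($p{\left(D \right)} = \frac{3}{-8 + D D} = \frac{3}{-8 + D^{2}}$)
$s{\left(l \right)} = \frac{5}{-10 + l}$ ($s{\left(l \right)} = \frac{\frac{3}{-8 + 3^{2}} + 2}{-10 + l} = \frac{\frac{3}{-8 + 9} + 2}{-10 + l} = \frac{\frac{3}{1} + 2}{-10 + l} = \frac{3 \cdot 1 + 2}{-10 + l} = \frac{3 + 2}{-10 + l} = \frac{5}{-10 + l}$)
$\frac{1}{-108720 + s^{2}{\left(9 \right)}} = \frac{1}{-108720 + \left(\frac{5}{-10 + 9}\right)^{2}} = \frac{1}{-108720 + \left(\frac{5}{-1}\right)^{2}} = \frac{1}{-108720 + \left(5 \left(-1\right)\right)^{2}} = \frac{1}{-108720 + \left(-5\right)^{2}} = \frac{1}{-108720 + 25} = \frac{1}{-108695} = - \frac{1}{108695}$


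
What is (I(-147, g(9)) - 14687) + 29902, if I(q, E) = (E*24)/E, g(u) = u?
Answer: 15239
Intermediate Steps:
I(q, E) = 24 (I(q, E) = (24*E)/E = 24)
(I(-147, g(9)) - 14687) + 29902 = (24 - 14687) + 29902 = -14663 + 29902 = 15239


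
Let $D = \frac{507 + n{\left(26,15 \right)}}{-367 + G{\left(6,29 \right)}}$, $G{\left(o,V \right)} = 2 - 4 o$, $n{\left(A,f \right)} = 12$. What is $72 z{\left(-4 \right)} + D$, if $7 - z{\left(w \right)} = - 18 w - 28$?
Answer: $- \frac{1036815}{389} \approx -2665.3$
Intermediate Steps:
$z{\left(w \right)} = 35 + 18 w$ ($z{\left(w \right)} = 7 - \left(- 18 w - 28\right) = 7 - \left(-28 - 18 w\right) = 7 + \left(28 + 18 w\right) = 35 + 18 w$)
$D = - \frac{519}{389}$ ($D = \frac{507 + 12}{-367 + \left(2 - 24\right)} = \frac{519}{-367 + \left(2 - 24\right)} = \frac{519}{-367 - 22} = \frac{519}{-389} = 519 \left(- \frac{1}{389}\right) = - \frac{519}{389} \approx -1.3342$)
$72 z{\left(-4 \right)} + D = 72 \left(35 + 18 \left(-4\right)\right) - \frac{519}{389} = 72 \left(35 - 72\right) - \frac{519}{389} = 72 \left(-37\right) - \frac{519}{389} = -2664 - \frac{519}{389} = - \frac{1036815}{389}$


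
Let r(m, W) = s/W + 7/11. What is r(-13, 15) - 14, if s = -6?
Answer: -757/55 ≈ -13.764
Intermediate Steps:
r(m, W) = 7/11 - 6/W (r(m, W) = -6/W + 7/11 = 7/11 - 6/W)
r(-13, 15) - 14 = (7/11 - 6/15) - 14 = (7/11 - 6*1/15) - 14 = (7/11 - 2/5) - 14 = 13/55 - 14 = -757/55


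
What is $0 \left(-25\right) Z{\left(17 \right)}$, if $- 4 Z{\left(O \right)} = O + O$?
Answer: $0$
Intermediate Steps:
$Z{\left(O \right)} = - \frac{O}{2}$ ($Z{\left(O \right)} = - \frac{O + O}{4} = - \frac{2 O}{4} = - \frac{O}{2}$)
$0 \left(-25\right) Z{\left(17 \right)} = 0 \left(-25\right) \left(\left(- \frac{1}{2}\right) 17\right) = 0 \left(- \frac{17}{2}\right) = 0$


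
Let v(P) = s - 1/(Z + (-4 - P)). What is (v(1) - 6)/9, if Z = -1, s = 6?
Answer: 1/54 ≈ 0.018519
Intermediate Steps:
v(P) = 6 - 1/(-5 - P) (v(P) = 6 - 1/(-1 + (-4 - P)) = 6 - 1/(-5 - P))
(v(1) - 6)/9 = ((31 + 6*1)/(5 + 1) - 6)/9 = ((31 + 6)/6 - 6)/9 = ((⅙)*37 - 6)/9 = (37/6 - 6)/9 = (⅑)*(⅙) = 1/54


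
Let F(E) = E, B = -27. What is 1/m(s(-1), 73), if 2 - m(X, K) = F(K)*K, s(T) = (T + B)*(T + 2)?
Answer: -1/5327 ≈ -0.00018772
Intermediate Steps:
s(T) = (-27 + T)*(2 + T) (s(T) = (T - 27)*(T + 2) = (-27 + T)*(2 + T))
m(X, K) = 2 - K² (m(X, K) = 2 - K*K = 2 - K²)
1/m(s(-1), 73) = 1/(2 - 1*73²) = 1/(2 - 1*5329) = 1/(2 - 5329) = 1/(-5327) = -1/5327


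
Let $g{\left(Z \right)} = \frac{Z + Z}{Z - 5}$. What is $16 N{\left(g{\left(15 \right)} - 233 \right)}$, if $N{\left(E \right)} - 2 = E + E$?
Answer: $-7328$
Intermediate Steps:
$g{\left(Z \right)} = \frac{2 Z}{-5 + Z}$
$N{\left(E \right)} = 2 + 2 E$ ($N{\left(E \right)} = 2 + \left(E + E\right) = 2 + 2 E$)
$16 N{\left(g{\left(15 \right)} - 233 \right)} = 16 \left(2 + 2 \left(2 \cdot 15 \frac{1}{-5 + 15} - 233\right)\right) = 16 \left(2 + 2 \left(2 \cdot 15 \cdot \frac{1}{10} - 233\right)\right) = 16 \left(2 + 2 \left(3 - 233\right)\right) = 16 \left(2 + 2 \left(-230\right)\right) = 16 \left(2 - 460\right) = 16 \left(-458\right) = -7328$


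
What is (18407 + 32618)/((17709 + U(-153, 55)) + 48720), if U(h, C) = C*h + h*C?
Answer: 51025/49599 ≈ 1.0288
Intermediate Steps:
U(h, C) = 2*C*h (U(h, C) = C*h + C*h = 2*C*h)
(18407 + 32618)/((17709 + U(-153, 55)) + 48720) = (18407 + 32618)/((17709 + 2*55*(-153)) + 48720) = 51025/((17709 - 16830) + 48720) = 51025/(879 + 48720) = 51025/49599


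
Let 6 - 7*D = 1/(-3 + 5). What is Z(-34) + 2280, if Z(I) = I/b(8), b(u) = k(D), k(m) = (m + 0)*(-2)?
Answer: 25318/11 ≈ 2301.6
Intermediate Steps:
D = 11/14 (D = 6/7 - 1/(7*(-3 + 5)) = 6/7 - ⅐/2 = 6/7 - ⅐*½ = 6/7 - 1/14 = 11/14 ≈ 0.78571)
k(m) = -2*m (k(m) = m*(-2) = -2*m)
b(u) = -11/7 (b(u) = -2*11/14 = -11/7)
Z(I) = -7*I/11 (Z(I) = I/(-11/7) = I*(-7/11) = -7*I/11)
Z(-34) + 2280 = -7/11*(-34) + 2280 = 238/11 + 2280 = 25318/11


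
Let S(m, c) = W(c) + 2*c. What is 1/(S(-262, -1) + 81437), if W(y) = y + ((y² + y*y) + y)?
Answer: 1/81435 ≈ 1.2280e-5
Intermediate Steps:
W(y) = 2*y + 2*y² (W(y) = y + ((y² + y²) + y) = y + (2*y² + y) = y + (y + 2*y²) = 2*y + 2*y²)
S(m, c) = 2*c + 2*c*(1 + c) (S(m, c) = 2*c*(1 + c) + 2*c = 2*c + 2*c*(1 + c))
1/(S(-262, -1) + 81437) = 1/(2*(-1)*(2 - 1) + 81437) = 1/(2*(-1)*1 + 81437) = 1/(-2 + 81437) = 1/81435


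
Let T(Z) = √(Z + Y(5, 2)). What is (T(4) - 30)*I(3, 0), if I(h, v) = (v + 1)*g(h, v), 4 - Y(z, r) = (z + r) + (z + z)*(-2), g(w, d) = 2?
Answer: -60 + 2*√21 ≈ -50.835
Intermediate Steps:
Y(z, r) = 4 - r + 3*z (Y(z, r) = 4 - ((z + r) + (z + z)*(-2)) = 4 - ((r + z) + (2*z)*(-2)) = 4 - ((r + z) - 4*z) = 4 - (r - 3*z) = 4 + (-r + 3*z) = 4 - r + 3*z)
T(Z) = √(17 + Z) (T(Z) = √(Z + (4 - 1*2 + 3*5)) = √(Z + (4 - 2 + 15)) = √(Z + 17) = √(17 + Z))
I(h, v) = 2 + 2*v (I(h, v) = (v + 1)*2 = (1 + v)*2 = 2 + 2*v)
(T(4) - 30)*I(3, 0) = (√(17 + 4) - 30)*(2 + 2*0) = (√21 - 30)*(2 + 0) = (-30 + √21)*2 = -60 + 2*√21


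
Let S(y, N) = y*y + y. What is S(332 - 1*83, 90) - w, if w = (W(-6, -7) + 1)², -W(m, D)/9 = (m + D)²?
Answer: -2248150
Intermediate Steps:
W(m, D) = -9*(D + m)² (W(m, D) = -9*(m + D)² = -9*(D + m)²)
S(y, N) = y + y² (S(y, N) = y² + y = y + y²)
w = 2310400 (w = (-9*(-7 - 6)² + 1)² = (-9*(-13)² + 1)² = (-9*169 + 1)² = (-1521 + 1)² = (-1520)² = 2310400)
S(332 - 1*83, 90) - w = (332 - 1*83)*(1 + (332 - 1*83)) - 1*2310400 = (332 - 83)*(1 + (332 - 83)) - 2310400 = 249*(1 + 249) - 2310400 = 249*250 - 2310400 = 62250 - 2310400 = -2248150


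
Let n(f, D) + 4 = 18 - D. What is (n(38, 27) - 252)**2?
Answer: 70225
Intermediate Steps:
n(f, D) = 14 - D (n(f, D) = -4 + (18 - D) = 14 - D)
(n(38, 27) - 252)**2 = ((14 - 1*27) - 252)**2 = ((14 - 27) - 252)**2 = (-13 - 252)**2 = (-265)**2 = 70225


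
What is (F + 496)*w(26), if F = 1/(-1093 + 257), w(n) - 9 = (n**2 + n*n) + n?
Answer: 30269815/44 ≈ 6.8795e+5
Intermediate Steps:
w(n) = 9 + n + 2*n**2 (w(n) = 9 + ((n**2 + n*n) + n) = 9 + ((n**2 + n**2) + n) = 9 + (2*n**2 + n) = 9 + (n + 2*n**2) = 9 + n + 2*n**2)
F = -1/836 (F = 1/(-836) = -1/836 ≈ -0.0011962)
(F + 496)*w(26) = (-1/836 + 496)*(9 + 26 + 2*26**2) = 414655*(9 + 26 + 2*676)/836 = 414655*(9 + 26 + 1352)/836 = (414655/836)*1387 = 30269815/44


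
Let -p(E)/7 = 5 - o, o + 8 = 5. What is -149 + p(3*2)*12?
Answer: -821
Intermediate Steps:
o = -3 (o = -8 + 5 = -3)
p(E) = -56 (p(E) = -7*(5 - 1*(-3)) = -7*(5 + 3) = -7*8 = -56)
-149 + p(3*2)*12 = -149 - 56*12 = -149 - 672 = -821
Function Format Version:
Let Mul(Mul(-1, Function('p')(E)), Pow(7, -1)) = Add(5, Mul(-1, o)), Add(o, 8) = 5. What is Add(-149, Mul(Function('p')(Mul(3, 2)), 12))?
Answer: -821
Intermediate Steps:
o = -3 (o = Add(-8, 5) = -3)
Function('p')(E) = -56 (Function('p')(E) = Mul(-7, Add(5, Mul(-1, -3))) = Mul(-7, Add(5, 3)) = Mul(-7, 8) = -56)
Add(-149, Mul(Function('p')(Mul(3, 2)), 12)) = Add(-149, Mul(-56, 12)) = Add(-149, -672) = -821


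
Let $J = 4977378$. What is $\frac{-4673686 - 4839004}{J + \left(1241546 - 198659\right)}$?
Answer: $- \frac{1902538}{1204053} \approx -1.5801$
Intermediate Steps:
$\frac{-4673686 - 4839004}{J + \left(1241546 - 198659\right)} = \frac{-4673686 - 4839004}{4977378 + \left(1241546 - 198659\right)} = - \frac{9512690}{4977378 + \left(1241546 - 198659\right)} = - \frac{9512690}{4977378 + 1042887} = - \frac{9512690}{6020265} = \left(-9512690\right) \frac{1}{6020265} = - \frac{1902538}{1204053}$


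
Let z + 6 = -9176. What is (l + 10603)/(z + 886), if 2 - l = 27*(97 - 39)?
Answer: -9039/8296 ≈ -1.0896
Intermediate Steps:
z = -9182 (z = -6 - 9176 = -9182)
l = -1564 (l = 2 - 27*(97 - 39) = 2 - 27*58 = 2 - 1*1566 = 2 - 1566 = -1564)
(l + 10603)/(z + 886) = (-1564 + 10603)/(-9182 + 886) = 9039/(-8296) = 9039*(-1/8296) = -9039/8296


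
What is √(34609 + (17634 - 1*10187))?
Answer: 2*√10514 ≈ 205.08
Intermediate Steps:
√(34609 + (17634 - 1*10187)) = √(34609 + (17634 - 10187)) = √(34609 + 7447) = √42056 = 2*√10514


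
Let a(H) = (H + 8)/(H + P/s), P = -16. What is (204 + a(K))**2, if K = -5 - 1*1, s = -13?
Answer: 39828721/961 ≈ 41445.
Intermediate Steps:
K = -6 (K = -5 - 1 = -6)
a(H) = (8 + H)/(16/13 + H) (a(H) = (H + 8)/(H - 16/(-13)) = (8 + H)/(H - 16*(-1/13)) = (8 + H)/(H + 16/13) = (8 + H)/(16/13 + H))
(204 + a(K))**2 = (204 + 13*(8 - 6)/(16 + 13*(-6)))**2 = (204 + 13*2/(16 - 78))**2 = (204 + 13*2/(-62))**2 = (204 + 13*(-1/62)*2)**2 = (204 - 13/31)**2 = (6311/31)**2 = 39828721/961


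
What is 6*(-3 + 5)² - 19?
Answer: 5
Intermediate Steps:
6*(-3 + 5)² - 19 = 6*2² - 19 = 6*4 - 19 = 24 - 19 = 5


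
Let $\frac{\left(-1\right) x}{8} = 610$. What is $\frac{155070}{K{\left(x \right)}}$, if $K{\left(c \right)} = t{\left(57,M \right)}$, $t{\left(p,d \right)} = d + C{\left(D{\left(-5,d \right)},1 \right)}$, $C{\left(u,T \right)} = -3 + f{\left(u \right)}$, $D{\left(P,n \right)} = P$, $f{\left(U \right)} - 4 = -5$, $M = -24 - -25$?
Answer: $-51690$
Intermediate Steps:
$M = 1$ ($M = -24 + 25 = 1$)
$f{\left(U \right)} = -1$ ($f{\left(U \right)} = 4 - 5 = -1$)
$C{\left(u,T \right)} = -4$ ($C{\left(u,T \right)} = -3 - 1 = -4$)
$x = -4880$ ($x = \left(-8\right) 610 = -4880$)
$t{\left(p,d \right)} = -4 + d$ ($t{\left(p,d \right)} = d - 4 = -4 + d$)
$K{\left(c \right)} = -3$ ($K{\left(c \right)} = -4 + 1 = -3$)
$\frac{155070}{K{\left(x \right)}} = \frac{155070}{-3} = 155070 \left(- \frac{1}{3}\right) = -51690$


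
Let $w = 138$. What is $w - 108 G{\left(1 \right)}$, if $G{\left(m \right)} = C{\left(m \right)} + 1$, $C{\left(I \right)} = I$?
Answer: $-78$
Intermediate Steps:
$G{\left(m \right)} = 1 + m$ ($G{\left(m \right)} = m + 1 = 1 + m$)
$w - 108 G{\left(1 \right)} = 138 - 108 \left(1 + 1\right) = 138 - 216 = -78$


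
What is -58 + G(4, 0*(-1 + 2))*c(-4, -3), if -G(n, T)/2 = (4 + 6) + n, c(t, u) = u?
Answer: 26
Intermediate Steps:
G(n, T) = -20 - 2*n (G(n, T) = -2*((4 + 6) + n) = -2*(10 + n) = -20 - 2*n)
-58 + G(4, 0*(-1 + 2))*c(-4, -3) = -58 + (-20 - 2*4)*(-3) = -58 + (-20 - 8)*(-3) = -58 - 28*(-3) = -58 + 84 = 26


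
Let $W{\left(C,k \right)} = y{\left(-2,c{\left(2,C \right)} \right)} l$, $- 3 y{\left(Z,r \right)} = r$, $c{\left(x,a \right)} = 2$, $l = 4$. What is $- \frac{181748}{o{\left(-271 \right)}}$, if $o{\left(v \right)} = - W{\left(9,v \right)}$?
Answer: $- \frac{136311}{2} \approx -68156.0$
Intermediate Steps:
$y{\left(Z,r \right)} = - \frac{r}{3}$
$W{\left(C,k \right)} = - \frac{8}{3}$ ($W{\left(C,k \right)} = \left(- \frac{1}{3}\right) 2 \cdot 4 = \left(- \frac{2}{3}\right) 4 = - \frac{8}{3}$)
$o{\left(v \right)} = \frac{8}{3}$ ($o{\left(v \right)} = \left(-1\right) \left(- \frac{8}{3}\right) = \frac{8}{3}$)
$- \frac{181748}{o{\left(-271 \right)}} = - \frac{181748}{\frac{8}{3}} = \left(-181748\right) \frac{3}{8} = - \frac{136311}{2}$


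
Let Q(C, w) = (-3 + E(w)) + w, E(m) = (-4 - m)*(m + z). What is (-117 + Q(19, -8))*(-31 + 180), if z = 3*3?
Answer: -18476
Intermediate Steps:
z = 9
E(m) = (-4 - m)*(9 + m) (E(m) = (-4 - m)*(m + 9) = (-4 - m)*(9 + m))
Q(C, w) = -39 - w² - 12*w (Q(C, w) = (-3 + (-36 - w² - 13*w)) + w = (-39 - w² - 13*w) + w = -39 - w² - 12*w)
(-117 + Q(19, -8))*(-31 + 180) = (-117 + (-39 - 1*(-8)² - 12*(-8)))*(-31 + 180) = (-117 + (-39 - 1*64 + 96))*149 = (-117 + (-39 - 64 + 96))*149 = (-117 - 7)*149 = -124*149 = -18476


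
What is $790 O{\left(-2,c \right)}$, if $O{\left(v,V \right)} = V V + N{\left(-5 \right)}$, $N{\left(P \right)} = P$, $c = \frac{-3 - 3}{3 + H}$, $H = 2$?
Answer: $- \frac{14062}{5} \approx -2812.4$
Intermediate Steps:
$c = - \frac{6}{5}$ ($c = \frac{-3 - 3}{3 + 2} = - \frac{6}{5} \approx -1.2$)
$O{\left(v,V \right)} = -5 + V^{2}$ ($O{\left(v,V \right)} = V V - 5 = V^{2} - 5 = -5 + V^{2}$)
$790 O{\left(-2,c \right)} = 790 \left(-5 + \left(- \frac{6}{5}\right)^{2}\right) = 790 \left(-5 + \frac{36}{25}\right) = 790 \left(- \frac{89}{25}\right) = - \frac{14062}{5}$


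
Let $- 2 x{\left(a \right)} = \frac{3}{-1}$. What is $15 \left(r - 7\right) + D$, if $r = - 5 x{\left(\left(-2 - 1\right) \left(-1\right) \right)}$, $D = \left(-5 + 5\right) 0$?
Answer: $- \frac{435}{2} \approx -217.5$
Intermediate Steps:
$D = 0$ ($D = 0 \cdot 0 = 0$)
$x{\left(a \right)} = \frac{3}{2}$ ($x{\left(a \right)} = - \frac{3 \frac{1}{-1}}{2} = - \frac{3 \left(-1\right)}{2} = \left(- \frac{1}{2}\right) \left(-3\right) = \frac{3}{2}$)
$r = - \frac{15}{2}$ ($r = \left(-5\right) \frac{3}{2} = - \frac{15}{2} \approx -7.5$)
$15 \left(r - 7\right) + D = 15 \left(- \frac{15}{2} - 7\right) + 0 = 15 \left(- \frac{29}{2}\right) + 0 = - \frac{435}{2} + 0 = - \frac{435}{2}$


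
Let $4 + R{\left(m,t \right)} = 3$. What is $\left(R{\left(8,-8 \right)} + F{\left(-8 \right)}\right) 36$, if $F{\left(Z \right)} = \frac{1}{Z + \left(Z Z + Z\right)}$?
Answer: $- \frac{141}{4} \approx -35.25$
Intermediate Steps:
$R{\left(m,t \right)} = -1$ ($R{\left(m,t \right)} = -4 + 3 = -1$)
$F{\left(Z \right)} = \frac{1}{Z^{2} + 2 Z}$ ($F{\left(Z \right)} = \frac{1}{Z + \left(Z^{2} + Z\right)} = \frac{1}{Z + \left(Z + Z^{2}\right)} = \frac{1}{Z^{2} + 2 Z}$)
$\left(R{\left(8,-8 \right)} + F{\left(-8 \right)}\right) 36 = \left(-1 + \frac{1}{\left(-8\right) \left(2 - 8\right)}\right) 36 = \left(-1 - \frac{1}{8 \left(-6\right)}\right) 36 = \left(-1 - - \frac{1}{48}\right) 36 = \left(-1 + \frac{1}{48}\right) 36 = \left(- \frac{47}{48}\right) 36 = - \frac{141}{4}$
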